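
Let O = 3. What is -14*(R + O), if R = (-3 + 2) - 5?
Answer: 42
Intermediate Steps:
R = -6 (R = -1 - 5 = -6)
-14*(R + O) = -14*(-6 + 3) = -14*(-3) = 42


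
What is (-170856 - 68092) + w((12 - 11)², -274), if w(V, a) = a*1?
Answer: -239222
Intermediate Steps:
w(V, a) = a
(-170856 - 68092) + w((12 - 11)², -274) = (-170856 - 68092) - 274 = -238948 - 274 = -239222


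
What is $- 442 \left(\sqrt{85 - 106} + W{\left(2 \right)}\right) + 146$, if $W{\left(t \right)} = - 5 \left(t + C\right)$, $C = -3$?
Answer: $-2064 - 442 i \sqrt{21} \approx -2064.0 - 2025.5 i$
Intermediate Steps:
$W{\left(t \right)} = 15 - 5 t$ ($W{\left(t \right)} = - 5 \left(t - 3\right) = - 5 \left(-3 + t\right) = 15 - 5 t$)
$- 442 \left(\sqrt{85 - 106} + W{\left(2 \right)}\right) + 146 = - 442 \left(\sqrt{85 - 106} + \left(15 - 10\right)\right) + 146 = - 442 \left(\sqrt{-21} + \left(15 - 10\right)\right) + 146 = - 442 \left(i \sqrt{21} + 5\right) + 146 = - 442 \left(5 + i \sqrt{21}\right) + 146 = \left(-2210 - 442 i \sqrt{21}\right) + 146 = -2064 - 442 i \sqrt{21}$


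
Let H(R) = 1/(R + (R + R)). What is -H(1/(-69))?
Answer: 23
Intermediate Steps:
H(R) = 1/(3*R) (H(R) = 1/(R + 2*R) = 1/(3*R))
-H(1/(-69)) = -1/(3*(1/(-69))) = -1/(3*(-1/69)) = -(-69)/3 = -1*(-23) = 23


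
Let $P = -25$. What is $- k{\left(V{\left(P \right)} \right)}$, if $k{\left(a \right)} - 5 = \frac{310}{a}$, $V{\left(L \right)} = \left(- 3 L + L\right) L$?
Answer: $- \frac{594}{125} \approx -4.752$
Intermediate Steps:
$V{\left(L \right)} = - 2 L^{2}$ ($V{\left(L \right)} = - 2 L L = - 2 L^{2}$)
$k{\left(a \right)} = 5 + \frac{310}{a}$
$- k{\left(V{\left(P \right)} \right)} = - (5 + \frac{310}{\left(-2\right) \left(-25\right)^{2}}) = - (5 + \frac{310}{\left(-2\right) 625}) = - (5 + \frac{310}{-1250}) = - (5 + 310 \left(- \frac{1}{1250}\right)) = - (5 - \frac{31}{125}) = \left(-1\right) \frac{594}{125} = - \frac{594}{125}$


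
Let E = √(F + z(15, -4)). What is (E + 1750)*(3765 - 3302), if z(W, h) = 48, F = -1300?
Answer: 810250 + 926*I*√313 ≈ 8.1025e+5 + 16383.0*I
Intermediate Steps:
E = 2*I*√313 (E = √(-1300 + 48) = √(-1252) = 2*I*√313 ≈ 35.384*I)
(E + 1750)*(3765 - 3302) = (2*I*√313 + 1750)*(3765 - 3302) = (1750 + 2*I*√313)*463 = 810250 + 926*I*√313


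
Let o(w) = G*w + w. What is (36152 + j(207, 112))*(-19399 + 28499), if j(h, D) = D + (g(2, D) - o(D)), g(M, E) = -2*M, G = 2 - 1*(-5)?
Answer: 321812400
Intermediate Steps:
G = 7 (G = 2 + 5 = 7)
o(w) = 8*w (o(w) = 7*w + w = 8*w)
j(h, D) = -4 - 7*D (j(h, D) = D + (-2*2 - 8*D) = D + (-4 - 8*D) = -4 - 7*D)
(36152 + j(207, 112))*(-19399 + 28499) = (36152 + (-4 - 7*112))*(-19399 + 28499) = (36152 + (-4 - 784))*9100 = (36152 - 788)*9100 = 35364*9100 = 321812400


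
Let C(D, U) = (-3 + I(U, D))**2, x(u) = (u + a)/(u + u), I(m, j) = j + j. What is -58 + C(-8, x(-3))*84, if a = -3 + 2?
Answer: 30266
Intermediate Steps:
a = -1
I(m, j) = 2*j
x(u) = (-1 + u)/(2*u) (x(u) = (u - 1)/(u + u) = (-1 + u)/((2*u)) = (-1 + u)*(1/(2*u)) = (-1 + u)/(2*u))
C(D, U) = (-3 + 2*D)**2
-58 + C(-8, x(-3))*84 = -58 + (-3 + 2*(-8))**2*84 = -58 + (-3 - 16)**2*84 = -58 + (-19)**2*84 = -58 + 361*84 = -58 + 30324 = 30266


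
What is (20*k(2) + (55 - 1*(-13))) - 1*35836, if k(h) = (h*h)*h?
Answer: -35608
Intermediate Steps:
k(h) = h**3 (k(h) = h**2*h = h**3)
(20*k(2) + (55 - 1*(-13))) - 1*35836 = (20*2**3 + (55 - 1*(-13))) - 1*35836 = (20*8 + (55 + 13)) - 35836 = (160 + 68) - 35836 = 228 - 35836 = -35608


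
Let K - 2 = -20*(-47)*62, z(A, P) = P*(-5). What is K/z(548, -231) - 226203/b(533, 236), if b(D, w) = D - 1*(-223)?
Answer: -3447671/13860 ≈ -248.75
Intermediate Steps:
b(D, w) = 223 + D (b(D, w) = D + 223 = 223 + D)
z(A, P) = -5*P
K = 58282 (K = 2 - 20*(-47)*62 = 2 + 940*62 = 2 + 58280 = 58282)
K/z(548, -231) - 226203/b(533, 236) = 58282/((-5*(-231))) - 226203/(223 + 533) = 58282/1155 - 226203/756 = 58282*(1/1155) - 226203*1/756 = 8326/165 - 75401/252 = -3447671/13860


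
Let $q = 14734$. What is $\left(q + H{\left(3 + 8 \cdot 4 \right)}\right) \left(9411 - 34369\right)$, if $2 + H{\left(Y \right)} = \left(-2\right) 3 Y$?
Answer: $-362440076$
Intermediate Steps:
$H{\left(Y \right)} = -2 - 6 Y$ ($H{\left(Y \right)} = -2 + \left(-2\right) 3 Y = -2 - 6 Y$)
$\left(q + H{\left(3 + 8 \cdot 4 \right)}\right) \left(9411 - 34369\right) = \left(14734 - \left(2 + 6 \left(3 + 8 \cdot 4\right)\right)\right) \left(9411 - 34369\right) = \left(14734 - \left(2 + 6 \left(3 + 32\right)\right)\right) \left(-24958\right) = \left(14734 - 212\right) \left(-24958\right) = 14522 \left(-24958\right) = -362440076$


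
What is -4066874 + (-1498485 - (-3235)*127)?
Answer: -5154514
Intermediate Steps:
-4066874 + (-1498485 - (-3235)*127) = -4066874 + (-1498485 - 1*(-410845)) = -4066874 + (-1498485 + 410845) = -4066874 - 1087640 = -5154514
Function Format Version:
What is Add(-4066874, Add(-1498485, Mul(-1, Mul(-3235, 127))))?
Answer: -5154514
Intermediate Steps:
Add(-4066874, Add(-1498485, Mul(-1, Mul(-3235, 127)))) = Add(-4066874, Add(-1498485, Mul(-1, -410845))) = Add(-4066874, Add(-1498485, 410845)) = Add(-4066874, -1087640) = -5154514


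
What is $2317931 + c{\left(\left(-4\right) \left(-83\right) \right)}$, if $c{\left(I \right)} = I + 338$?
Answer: $2318601$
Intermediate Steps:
$c{\left(I \right)} = 338 + I$
$2317931 + c{\left(\left(-4\right) \left(-83\right) \right)} = 2317931 + \left(338 - -332\right) = 2317931 + \left(338 + 332\right) = 2317931 + 670 = 2318601$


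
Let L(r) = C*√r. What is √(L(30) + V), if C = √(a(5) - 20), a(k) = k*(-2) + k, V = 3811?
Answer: √(3811 + 5*I*√30) ≈ 61.734 + 0.2218*I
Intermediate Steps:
a(k) = -k (a(k) = -2*k + k = -k)
C = 5*I (C = √(-1*5 - 20) = √(-5 - 20) = √(-25) = 5*I ≈ 5.0*I)
L(r) = 5*I*√r (L(r) = (5*I)*√r = 5*I*√r)
√(L(30) + V) = √(5*I*√30 + 3811) = √(3811 + 5*I*√30)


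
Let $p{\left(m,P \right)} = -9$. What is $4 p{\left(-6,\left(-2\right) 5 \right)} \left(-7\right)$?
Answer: $252$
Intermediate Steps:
$4 p{\left(-6,\left(-2\right) 5 \right)} \left(-7\right) = 4 \left(-9\right) \left(-7\right) = \left(-36\right) \left(-7\right) = 252$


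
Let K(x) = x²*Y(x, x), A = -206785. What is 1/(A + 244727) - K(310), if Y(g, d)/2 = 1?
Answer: -7292452399/37942 ≈ -1.9220e+5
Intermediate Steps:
Y(g, d) = 2 (Y(g, d) = 2*1 = 2)
K(x) = 2*x² (K(x) = x²*2 = 2*x²)
1/(A + 244727) - K(310) = 1/(-206785 + 244727) - 2*310² = 1/37942 - 2*96100 = 1/37942 - 1*192200 = 1/37942 - 192200 = -7292452399/37942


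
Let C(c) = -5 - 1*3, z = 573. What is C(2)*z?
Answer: -4584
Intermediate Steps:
C(c) = -8 (C(c) = -5 - 3 = -8)
C(2)*z = -8*573 = -4584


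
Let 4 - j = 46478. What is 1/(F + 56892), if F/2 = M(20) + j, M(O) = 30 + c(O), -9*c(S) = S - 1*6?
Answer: -9/323992 ≈ -2.7778e-5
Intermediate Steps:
j = -46474 (j = 4 - 1*46478 = 4 - 46478 = -46474)
c(S) = ⅔ - S/9 (c(S) = -(S - 1*6)/9 = -(S - 6)/9 = -(-6 + S)/9 = ⅔ - S/9)
M(O) = 92/3 - O/9 (M(O) = 30 + (⅔ - O/9) = 92/3 - O/9)
F = -836020/9 (F = 2*((92/3 - ⅑*20) - 46474) = 2*((92/3 - 20/9) - 46474) = 2*(256/9 - 46474) = 2*(-418010/9) = -836020/9 ≈ -92891.)
1/(F + 56892) = 1/(-836020/9 + 56892) = 1/(-323992/9) = -9/323992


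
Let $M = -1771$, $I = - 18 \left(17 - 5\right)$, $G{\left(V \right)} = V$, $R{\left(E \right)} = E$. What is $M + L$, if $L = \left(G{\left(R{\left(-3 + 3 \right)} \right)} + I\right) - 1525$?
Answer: $-3512$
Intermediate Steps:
$I = -216$ ($I = \left(-18\right) 12 = -216$)
$L = -1741$ ($L = \left(\left(-3 + 3\right) - 216\right) - 1525 = \left(0 - 216\right) - 1525 = -216 - 1525 = -1741$)
$M + L = -1771 - 1741 = -3512$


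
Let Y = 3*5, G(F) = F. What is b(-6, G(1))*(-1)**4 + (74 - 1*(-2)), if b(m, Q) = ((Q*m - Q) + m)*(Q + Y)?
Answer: -132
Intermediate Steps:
Y = 15
b(m, Q) = (15 + Q)*(m - Q + Q*m) (b(m, Q) = ((Q*m - Q) + m)*(Q + 15) = ((-Q + Q*m) + m)*(15 + Q) = (m - Q + Q*m)*(15 + Q) = (15 + Q)*(m - Q + Q*m))
b(-6, G(1))*(-1)**4 + (74 - 1*(-2)) = (-1*1**2 - 15*1 + 15*(-6) - 6*1**2 + 16*1*(-6))*(-1)**4 + (74 - 1*(-2)) = (-1*1 - 15 - 90 - 6*1 - 96)*1 + (74 + 2) = (-1 - 15 - 90 - 6 - 96)*1 + 76 = -208*1 + 76 = -208 + 76 = -132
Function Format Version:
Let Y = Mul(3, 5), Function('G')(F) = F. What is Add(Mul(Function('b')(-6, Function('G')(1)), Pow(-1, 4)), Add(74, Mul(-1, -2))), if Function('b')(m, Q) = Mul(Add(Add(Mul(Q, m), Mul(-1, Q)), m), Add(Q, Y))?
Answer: -132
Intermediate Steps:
Y = 15
Function('b')(m, Q) = Mul(Add(15, Q), Add(m, Mul(-1, Q), Mul(Q, m))) (Function('b')(m, Q) = Mul(Add(Add(Mul(Q, m), Mul(-1, Q)), m), Add(Q, 15)) = Mul(Add(Add(Mul(-1, Q), Mul(Q, m)), m), Add(15, Q)) = Mul(Add(m, Mul(-1, Q), Mul(Q, m)), Add(15, Q)) = Mul(Add(15, Q), Add(m, Mul(-1, Q), Mul(Q, m))))
Add(Mul(Function('b')(-6, Function('G')(1)), Pow(-1, 4)), Add(74, Mul(-1, -2))) = Add(Mul(Add(Mul(-1, Pow(1, 2)), Mul(-15, 1), Mul(15, -6), Mul(-6, Pow(1, 2)), Mul(16, 1, -6)), Pow(-1, 4)), Add(74, Mul(-1, -2))) = Add(Mul(Add(Mul(-1, 1), -15, -90, Mul(-6, 1), -96), 1), Add(74, 2)) = Add(Mul(Add(-1, -15, -90, -6, -96), 1), 76) = Add(Mul(-208, 1), 76) = Add(-208, 76) = -132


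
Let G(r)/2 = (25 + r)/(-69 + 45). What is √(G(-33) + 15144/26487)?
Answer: √1191806/981 ≈ 1.1128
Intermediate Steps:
G(r) = -25/12 - r/12 (G(r) = 2*((25 + r)/(-69 + 45)) = 2*((25 + r)/(-24)) = 2*((25 + r)*(-1/24)) = 2*(-25/24 - r/24) = -25/12 - r/12)
√(G(-33) + 15144/26487) = √((-25/12 - 1/12*(-33)) + 15144/26487) = √((-25/12 + 11/4) + 15144*(1/26487)) = √(⅔ + 5048/8829) = √(10934/8829) = √1191806/981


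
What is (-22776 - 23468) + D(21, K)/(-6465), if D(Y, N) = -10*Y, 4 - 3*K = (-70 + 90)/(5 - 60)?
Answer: -19931150/431 ≈ -46244.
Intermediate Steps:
K = 16/11 (K = 4/3 - (-70 + 90)/(3*(5 - 60)) = 4/3 - 20/(3*(-55)) = 4/3 - 20*(-1)/(3*55) = 4/3 - ⅓*(-4/11) = 4/3 + 4/33 = 16/11 ≈ 1.4545)
(-22776 - 23468) + D(21, K)/(-6465) = (-22776 - 23468) - 10*21/(-6465) = -46244 - 210*(-1/6465) = -46244 + 14/431 = -19931150/431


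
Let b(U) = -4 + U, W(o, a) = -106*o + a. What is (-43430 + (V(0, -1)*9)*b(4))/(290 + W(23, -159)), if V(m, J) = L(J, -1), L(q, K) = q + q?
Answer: 43430/2307 ≈ 18.825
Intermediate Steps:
W(o, a) = a - 106*o
L(q, K) = 2*q
V(m, J) = 2*J
(-43430 + (V(0, -1)*9)*b(4))/(290 + W(23, -159)) = (-43430 + ((2*(-1))*9)*(-4 + 4))/(290 + (-159 - 106*23)) = (-43430 - 2*9*0)/(290 + (-159 - 2438)) = (-43430 - 18*0)/(290 - 2597) = (-43430 + 0)/(-2307) = -43430*(-1/2307) = 43430/2307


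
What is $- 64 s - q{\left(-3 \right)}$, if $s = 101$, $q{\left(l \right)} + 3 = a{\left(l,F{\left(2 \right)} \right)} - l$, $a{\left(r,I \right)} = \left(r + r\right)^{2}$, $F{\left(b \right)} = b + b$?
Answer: $-6500$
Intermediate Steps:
$F{\left(b \right)} = 2 b$
$a{\left(r,I \right)} = 4 r^{2}$ ($a{\left(r,I \right)} = \left(2 r\right)^{2} = 4 r^{2}$)
$q{\left(l \right)} = -3 - l + 4 l^{2}$ ($q{\left(l \right)} = -3 + \left(4 l^{2} - l\right) = -3 + \left(- l + 4 l^{2}\right) = -3 - l + 4 l^{2}$)
$- 64 s - q{\left(-3 \right)} = \left(-64\right) 101 - \left(-3 - -3 + 4 \left(-3\right)^{2}\right) = -6464 - \left(-3 + 3 + 4 \cdot 9\right) = -6464 - \left(-3 + 3 + 36\right) = -6464 - 36 = -6500$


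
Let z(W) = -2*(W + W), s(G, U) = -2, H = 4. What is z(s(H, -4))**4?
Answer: 4096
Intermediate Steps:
z(W) = -4*W
z(s(H, -4))**4 = (-4*(-2))**4 = 8**4 = 4096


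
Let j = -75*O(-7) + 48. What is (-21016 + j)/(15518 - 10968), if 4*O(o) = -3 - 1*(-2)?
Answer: -11971/2600 ≈ -4.6042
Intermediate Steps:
O(o) = -1/4 (O(o) = (-3 - 1*(-2))/4 = (-3 + 2)/4 = (1/4)*(-1) = -1/4)
j = 267/4 (j = -75*(-1/4) + 48 = 75/4 + 48 = 267/4 ≈ 66.750)
(-21016 + j)/(15518 - 10968) = (-21016 + 267/4)/(15518 - 10968) = -83797/4/4550 = -83797/4*1/4550 = -11971/2600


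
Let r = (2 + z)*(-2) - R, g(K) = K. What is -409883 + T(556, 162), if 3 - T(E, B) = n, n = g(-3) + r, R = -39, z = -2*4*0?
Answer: -409912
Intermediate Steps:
z = 0 (z = -8*0 = 0)
r = 35 (r = (2 + 0)*(-2) - 1*(-39) = 2*(-2) + 39 = -4 + 39 = 35)
n = 32 (n = -3 + 35 = 32)
T(E, B) = -29 (T(E, B) = 3 - 1*32 = 3 - 32 = -29)
-409883 + T(556, 162) = -409883 - 29 = -409912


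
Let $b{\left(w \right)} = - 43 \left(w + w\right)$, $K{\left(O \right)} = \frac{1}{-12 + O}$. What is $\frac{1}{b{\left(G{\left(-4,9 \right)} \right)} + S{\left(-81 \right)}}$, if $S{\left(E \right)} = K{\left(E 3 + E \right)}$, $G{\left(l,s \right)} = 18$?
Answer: $- \frac{336}{520129} \approx -0.00064599$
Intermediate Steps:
$b{\left(w \right)} = - 86 w$ ($b{\left(w \right)} = - 43 \cdot 2 w = - 86 w$)
$S{\left(E \right)} = \frac{1}{-12 + 4 E}$ ($S{\left(E \right)} = \frac{1}{-12 + \left(E 3 + E\right)} = \frac{1}{-12 + \left(3 E + E\right)} = \frac{1}{-12 + 4 E}$)
$\frac{1}{b{\left(G{\left(-4,9 \right)} \right)} + S{\left(-81 \right)}} = \frac{1}{\left(-86\right) 18 + \frac{1}{4 \left(-3 - 81\right)}} = \frac{1}{-1548 + \frac{1}{4 \left(-84\right)}} = \frac{1}{-1548 + \frac{1}{4} \left(- \frac{1}{84}\right)} = \frac{1}{-1548 - \frac{1}{336}} = \frac{1}{- \frac{520129}{336}} = - \frac{336}{520129}$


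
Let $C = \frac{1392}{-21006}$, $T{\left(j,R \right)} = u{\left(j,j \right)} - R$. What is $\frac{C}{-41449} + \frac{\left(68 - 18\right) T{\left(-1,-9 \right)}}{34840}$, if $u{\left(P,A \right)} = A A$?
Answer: $\frac{3628227869}{252786757158} \approx 0.014353$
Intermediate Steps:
$u{\left(P,A \right)} = A^{2}$
$T{\left(j,R \right)} = j^{2} - R$
$C = - \frac{232}{3501}$ ($C = 1392 \left(- \frac{1}{21006}\right) = - \frac{232}{3501} \approx -0.066267$)
$\frac{C}{-41449} + \frac{\left(68 - 18\right) T{\left(-1,-9 \right)}}{34840} = - \frac{232}{3501 \left(-41449\right)} + \frac{\left(68 - 18\right) \left(\left(-1\right)^{2} - -9\right)}{34840} = \left(- \frac{232}{3501}\right) \left(- \frac{1}{41449}\right) + 50 \left(1 + 9\right) \frac{1}{34840} = \frac{232}{145112949} + 50 \cdot 10 \cdot \frac{1}{34840} = \frac{232}{145112949} + 500 \cdot \frac{1}{34840} = \frac{232}{145112949} + \frac{25}{1742} = \frac{3628227869}{252786757158}$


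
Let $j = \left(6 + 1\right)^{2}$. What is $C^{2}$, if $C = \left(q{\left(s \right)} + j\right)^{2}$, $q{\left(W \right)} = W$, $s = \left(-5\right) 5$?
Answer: $331776$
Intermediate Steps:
$s = -25$
$j = 49$ ($j = 7^{2} = 49$)
$C = 576$ ($C = \left(-25 + 49\right)^{2} = 24^{2} = 576$)
$C^{2} = 576^{2} = 331776$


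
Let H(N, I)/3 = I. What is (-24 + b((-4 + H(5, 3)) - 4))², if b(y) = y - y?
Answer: 576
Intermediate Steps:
H(N, I) = 3*I
b(y) = 0
(-24 + b((-4 + H(5, 3)) - 4))² = (-24 + 0)² = (-24)² = 576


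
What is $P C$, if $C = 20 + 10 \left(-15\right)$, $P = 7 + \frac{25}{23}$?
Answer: $- \frac{24180}{23} \approx -1051.3$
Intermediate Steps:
$P = \frac{186}{23}$ ($P = 7 + 25 \cdot \frac{1}{23} = 7 + \frac{25}{23} = \frac{186}{23} \approx 8.087$)
$C = -130$ ($C = 20 - 150 = -130$)
$P C = \frac{186}{23} \left(-130\right) = - \frac{24180}{23}$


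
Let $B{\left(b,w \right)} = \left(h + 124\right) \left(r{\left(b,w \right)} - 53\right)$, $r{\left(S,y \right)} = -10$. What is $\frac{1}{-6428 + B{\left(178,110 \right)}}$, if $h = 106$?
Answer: $- \frac{1}{20918} \approx -4.7806 \cdot 10^{-5}$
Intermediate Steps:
$B{\left(b,w \right)} = -14490$ ($B{\left(b,w \right)} = \left(106 + 124\right) \left(-10 - 53\right) = 230 \left(-63\right) = -14490$)
$\frac{1}{-6428 + B{\left(178,110 \right)}} = \frac{1}{-6428 - 14490} = \frac{1}{-20918} = - \frac{1}{20918}$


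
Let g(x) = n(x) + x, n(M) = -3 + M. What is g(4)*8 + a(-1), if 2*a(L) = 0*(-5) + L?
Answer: 79/2 ≈ 39.500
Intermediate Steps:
g(x) = -3 + 2*x (g(x) = (-3 + x) + x = -3 + 2*x)
a(L) = L/2 (a(L) = (0*(-5) + L)/2 = (0 + L)/2 = L/2)
g(4)*8 + a(-1) = (-3 + 2*4)*8 + (½)*(-1) = (-3 + 8)*8 - ½ = 5*8 - ½ = 40 - ½ = 79/2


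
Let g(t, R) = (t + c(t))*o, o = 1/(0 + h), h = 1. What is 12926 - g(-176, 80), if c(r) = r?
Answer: 13278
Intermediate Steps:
o = 1 (o = 1/(0 + 1) = 1/1 = 1)
g(t, R) = 2*t (g(t, R) = (t + t)*1 = (2*t)*1 = 2*t)
12926 - g(-176, 80) = 12926 - 2*(-176) = 12926 - 1*(-352) = 12926 + 352 = 13278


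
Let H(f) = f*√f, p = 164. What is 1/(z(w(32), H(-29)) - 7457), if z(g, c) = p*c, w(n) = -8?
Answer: I/(-7457*I + 4756*√29) ≈ -1.048e-5 + 3.5993e-5*I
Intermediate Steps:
H(f) = f^(3/2)
z(g, c) = 164*c
1/(z(w(32), H(-29)) - 7457) = 1/(164*(-29)^(3/2) - 7457) = 1/(164*(-29*I*√29) - 7457) = 1/(-4756*I*√29 - 7457) = 1/(-7457 - 4756*I*√29)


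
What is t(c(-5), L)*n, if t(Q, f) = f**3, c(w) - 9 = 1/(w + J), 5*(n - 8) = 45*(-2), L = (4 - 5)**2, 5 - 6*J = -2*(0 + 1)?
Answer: -10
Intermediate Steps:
J = 7/6 (J = 5/6 - (-1)*(0 + 1)/3 = 5/6 - (-1)/3 = 5/6 - 1/6*(-2) = 5/6 + 1/3 = 7/6 ≈ 1.1667)
L = 1 (L = (-1)**2 = 1)
n = -10 (n = 8 + (45*(-2))/5 = 8 + (1/5)*(-90) = 8 - 18 = -10)
c(w) = 9 + 1/(7/6 + w) (c(w) = 9 + 1/(w + 7/6) = 9 + 1/(7/6 + w))
t(c(-5), L)*n = 1**3*(-10) = 1*(-10) = -10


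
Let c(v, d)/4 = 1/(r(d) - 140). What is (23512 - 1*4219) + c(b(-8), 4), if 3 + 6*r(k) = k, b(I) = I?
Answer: 16186803/839 ≈ 19293.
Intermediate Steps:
r(k) = -½ + k/6
c(v, d) = 4/(-281/2 + d/6) (c(v, d) = 4/((-½ + d/6) - 140) = 4/(-281/2 + d/6))
(23512 - 1*4219) + c(b(-8), 4) = (23512 - 1*4219) + 24/(-843 + 4) = (23512 - 4219) + 24/(-839) = 19293 + 24*(-1/839) = 19293 - 24/839 = 16186803/839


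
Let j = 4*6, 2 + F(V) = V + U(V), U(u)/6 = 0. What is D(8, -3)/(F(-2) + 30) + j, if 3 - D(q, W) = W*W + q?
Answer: 305/13 ≈ 23.462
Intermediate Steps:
D(q, W) = 3 - q - W² (D(q, W) = 3 - (W*W + q) = 3 - (W² + q) = 3 - (q + W²) = 3 + (-q - W²) = 3 - q - W²)
U(u) = 0 (U(u) = 6*0 = 0)
F(V) = -2 + V (F(V) = -2 + (V + 0) = -2 + V)
j = 24
D(8, -3)/(F(-2) + 30) + j = (3 - 1*8 - 1*(-3)²)/((-2 - 2) + 30) + 24 = (3 - 8 - 1*9)/(-4 + 30) + 24 = (3 - 8 - 9)/26 + 24 = (1/26)*(-14) + 24 = -7/13 + 24 = 305/13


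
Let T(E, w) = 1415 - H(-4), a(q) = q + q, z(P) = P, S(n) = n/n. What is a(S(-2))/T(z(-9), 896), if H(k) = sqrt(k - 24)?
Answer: 2830/2002253 + 4*I*sqrt(7)/2002253 ≈ 0.0014134 + 5.2855e-6*I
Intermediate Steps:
S(n) = 1
H(k) = sqrt(-24 + k)
a(q) = 2*q
T(E, w) = 1415 - 2*I*sqrt(7) (T(E, w) = 1415 - sqrt(-24 - 4) = 1415 - sqrt(-28) = 1415 - 2*I*sqrt(7))
a(S(-2))/T(z(-9), 896) = (2*1)/(1415 - 2*I*sqrt(7)) = 2/(1415 - 2*I*sqrt(7))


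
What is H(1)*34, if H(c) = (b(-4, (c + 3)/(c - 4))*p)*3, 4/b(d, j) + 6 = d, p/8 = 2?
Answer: -3264/5 ≈ -652.80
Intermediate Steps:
p = 16 (p = 8*2 = 16)
b(d, j) = 4/(-6 + d)
H(c) = -96/5 (H(c) = ((4/(-6 - 4))*16)*3 = ((4/(-10))*16)*3 = ((4*(-⅒))*16)*3 = -⅖*16*3 = -32/5*3 = -96/5)
H(1)*34 = -96/5*34 = -3264/5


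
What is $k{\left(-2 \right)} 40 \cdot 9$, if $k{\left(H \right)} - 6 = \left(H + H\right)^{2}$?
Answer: $7920$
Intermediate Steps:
$k{\left(H \right)} = 6 + 4 H^{2}$ ($k{\left(H \right)} = 6 + \left(H + H\right)^{2} = 6 + \left(2 H\right)^{2} = 6 + 4 H^{2}$)
$k{\left(-2 \right)} 40 \cdot 9 = \left(6 + 4 \left(-2\right)^{2}\right) 40 \cdot 9 = \left(6 + 4 \cdot 4\right) 360 = \left(6 + 16\right) 360 = 22 \cdot 360 = 7920$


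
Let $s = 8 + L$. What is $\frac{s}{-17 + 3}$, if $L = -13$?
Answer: $\frac{5}{14} \approx 0.35714$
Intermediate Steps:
$s = -5$ ($s = 8 - 13 = -5$)
$\frac{s}{-17 + 3} = - \frac{5}{-17 + 3} = - \frac{5}{-14} = \left(-5\right) \left(- \frac{1}{14}\right) = \frac{5}{14}$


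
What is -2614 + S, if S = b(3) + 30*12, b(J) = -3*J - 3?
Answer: -2266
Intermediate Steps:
b(J) = -3 - 3*J
S = 348 (S = (-3 - 3*3) + 30*12 = (-3 - 9) + 360 = -12 + 360 = 348)
-2614 + S = -2614 + 348 = -2266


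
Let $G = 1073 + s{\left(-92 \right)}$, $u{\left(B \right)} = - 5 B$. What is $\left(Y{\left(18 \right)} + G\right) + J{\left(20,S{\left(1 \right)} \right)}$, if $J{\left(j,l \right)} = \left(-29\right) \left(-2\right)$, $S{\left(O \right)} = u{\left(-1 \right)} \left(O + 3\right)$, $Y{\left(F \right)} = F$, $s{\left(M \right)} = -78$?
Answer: $1071$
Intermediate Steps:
$S{\left(O \right)} = 15 + 5 O$ ($S{\left(O \right)} = \left(-5\right) \left(-1\right) \left(O + 3\right) = 5 \left(3 + O\right) = 15 + 5 O$)
$J{\left(j,l \right)} = 58$
$G = 995$ ($G = 1073 - 78 = 995$)
$\left(Y{\left(18 \right)} + G\right) + J{\left(20,S{\left(1 \right)} \right)} = \left(18 + 995\right) + 58 = 1013 + 58 = 1071$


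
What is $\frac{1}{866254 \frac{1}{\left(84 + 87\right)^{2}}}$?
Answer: $\frac{29241}{866254} \approx 0.033756$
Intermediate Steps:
$\frac{1}{866254 \frac{1}{\left(84 + 87\right)^{2}}} = \frac{1}{866254 \frac{1}{171^{2}}} = \frac{1}{866254 \cdot \frac{1}{29241}} = \frac{1}{\frac{866254}{29241}} = \frac{29241}{866254}$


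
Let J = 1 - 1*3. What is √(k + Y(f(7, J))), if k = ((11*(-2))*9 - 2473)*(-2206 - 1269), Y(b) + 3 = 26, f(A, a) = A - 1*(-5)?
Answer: 2*√2320437 ≈ 3046.6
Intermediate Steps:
J = -2 (J = 1 - 3 = -2)
f(A, a) = 5 + A (f(A, a) = A + 5 = 5 + A)
Y(b) = 23 (Y(b) = -3 + 26 = 23)
k = 9281725 (k = (-22*9 - 2473)*(-3475) = (-198 - 2473)*(-3475) = -2671*(-3475) = 9281725)
√(k + Y(f(7, J))) = √(9281725 + 23) = √9281748 = 2*√2320437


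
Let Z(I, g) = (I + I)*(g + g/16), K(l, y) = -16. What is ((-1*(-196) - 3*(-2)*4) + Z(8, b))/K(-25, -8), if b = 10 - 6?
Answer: -18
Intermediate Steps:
b = 4
Z(I, g) = 17*I*g/8 (Z(I, g) = (2*I)*(g + g*(1/16)) = (2*I)*(g + g/16) = (2*I)*(17*g/16) = 17*I*g/8)
((-1*(-196) - 3*(-2)*4) + Z(8, b))/K(-25, -8) = ((-1*(-196) - 3*(-2)*4) + (17/8)*8*4)/(-16) = ((196 + 6*4) + 68)*(-1/16) = ((196 + 24) + 68)*(-1/16) = (220 + 68)*(-1/16) = 288*(-1/16) = -18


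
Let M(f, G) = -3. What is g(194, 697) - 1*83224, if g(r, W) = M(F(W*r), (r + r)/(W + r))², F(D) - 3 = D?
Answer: -83215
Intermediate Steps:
F(D) = 3 + D
g(r, W) = 9 (g(r, W) = (-3)² = 9)
g(194, 697) - 1*83224 = 9 - 1*83224 = 9 - 83224 = -83215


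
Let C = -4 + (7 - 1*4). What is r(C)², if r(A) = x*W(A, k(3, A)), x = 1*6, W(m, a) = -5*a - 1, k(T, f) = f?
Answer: 576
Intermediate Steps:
W(m, a) = -1 - 5*a
x = 6
C = -1 (C = -4 + (7 - 4) = -4 + 3 = -1)
r(A) = -6 - 30*A (r(A) = 6*(-1 - 5*A) = -6 - 30*A)
r(C)² = (-6 - 30*(-1))² = (-6 + 30)² = 24² = 576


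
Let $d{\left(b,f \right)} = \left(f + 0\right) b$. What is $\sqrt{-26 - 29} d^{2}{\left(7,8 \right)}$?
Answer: $3136 i \sqrt{55} \approx 23257.0 i$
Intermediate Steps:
$d{\left(b,f \right)} = b f$ ($d{\left(b,f \right)} = f b = b f$)
$\sqrt{-26 - 29} d^{2}{\left(7,8 \right)} = \sqrt{-26 - 29} \left(7 \cdot 8\right)^{2} = \sqrt{-55} \cdot 56^{2} = i \sqrt{55} \cdot 3136 = 3136 i \sqrt{55}$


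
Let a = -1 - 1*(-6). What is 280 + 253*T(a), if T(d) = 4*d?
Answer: 5340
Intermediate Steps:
a = 5 (a = -1 + 6 = 5)
280 + 253*T(a) = 280 + 253*(4*5) = 280 + 253*20 = 280 + 5060 = 5340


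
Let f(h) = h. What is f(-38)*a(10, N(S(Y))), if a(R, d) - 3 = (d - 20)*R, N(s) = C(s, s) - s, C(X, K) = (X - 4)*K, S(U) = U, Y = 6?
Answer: 5206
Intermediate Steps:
C(X, K) = K*(-4 + X) (C(X, K) = (-4 + X)*K = K*(-4 + X))
N(s) = -s + s*(-4 + s) (N(s) = s*(-4 + s) - s = -s + s*(-4 + s))
a(R, d) = 3 + R*(-20 + d) (a(R, d) = 3 + (d - 20)*R = 3 + (-20 + d)*R = 3 + R*(-20 + d))
f(-38)*a(10, N(S(Y))) = -38*(3 - 20*10 + 10*(6*(-5 + 6))) = -38*(3 - 200 + 10*(6*1)) = -38*(3 - 200 + 10*6) = -38*(3 - 200 + 60) = -38*(-137) = 5206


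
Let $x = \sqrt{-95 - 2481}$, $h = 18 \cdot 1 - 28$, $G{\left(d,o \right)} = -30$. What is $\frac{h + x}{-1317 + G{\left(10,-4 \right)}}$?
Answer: $\frac{10}{1347} - \frac{4 i \sqrt{161}}{1347} \approx 0.0074239 - 0.037679 i$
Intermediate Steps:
$h = -10$ ($h = 18 - 28 = -10$)
$x = 4 i \sqrt{161}$ ($x = \sqrt{-2576} = 4 i \sqrt{161} \approx 50.754 i$)
$\frac{h + x}{-1317 + G{\left(10,-4 \right)}} = \frac{-10 + 4 i \sqrt{161}}{-1317 - 30} = \frac{-10 + 4 i \sqrt{161}}{-1347} = \left(-10 + 4 i \sqrt{161}\right) \left(- \frac{1}{1347}\right) = \frac{10}{1347} - \frac{4 i \sqrt{161}}{1347}$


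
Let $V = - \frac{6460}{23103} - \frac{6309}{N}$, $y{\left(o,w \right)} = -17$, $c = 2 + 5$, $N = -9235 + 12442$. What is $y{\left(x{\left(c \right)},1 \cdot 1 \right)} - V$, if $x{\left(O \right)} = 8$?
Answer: $- \frac{21432910}{1452771} \approx -14.753$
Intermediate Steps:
$N = 3207$
$c = 7$
$V = - \frac{3264197}{1452771}$ ($V = - \frac{6460}{23103} - \frac{6309}{3207} = \left(-6460\right) \frac{1}{23103} - \frac{2103}{1069} = - \frac{380}{1359} - \frac{2103}{1069} = - \frac{3264197}{1452771} \approx -2.2469$)
$y{\left(x{\left(c \right)},1 \cdot 1 \right)} - V = -17 - - \frac{3264197}{1452771} = -17 + \frac{3264197}{1452771} = - \frac{21432910}{1452771}$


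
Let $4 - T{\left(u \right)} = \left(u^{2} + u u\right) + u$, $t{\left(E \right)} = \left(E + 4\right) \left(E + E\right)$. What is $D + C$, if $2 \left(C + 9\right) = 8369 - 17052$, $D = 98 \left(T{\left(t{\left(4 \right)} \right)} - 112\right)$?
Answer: $- \frac{1648045}{2} \approx -8.2402 \cdot 10^{5}$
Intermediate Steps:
$t{\left(E \right)} = 2 E \left(4 + E\right)$ ($t{\left(E \right)} = \left(4 + E\right) 2 E = 2 E \left(4 + E\right)$)
$T{\left(u \right)} = 4 - u - 2 u^{2}$ ($T{\left(u \right)} = 4 - \left(\left(u^{2} + u u\right) + u\right) = 4 - \left(\left(u^{2} + u^{2}\right) + u\right) = 4 - \left(2 u^{2} + u\right) = 4 - \left(u + 2 u^{2}\right) = 4 - u - 2 u^{2}$)
$D = -819672$ ($D = 98 \left(\left(4 - 2 \cdot 4 \left(4 + 4\right) - 2 \left(2 \cdot 4 \left(4 + 4\right)\right)^{2}\right) - 112\right) = 98 \left(\left(4 - 2 \cdot 4 \cdot 8 - 2 \left(2 \cdot 4 \cdot 8\right)^{2}\right) - 112\right) = 98 \left(\left(4 - 64 - 2 \cdot 64^{2}\right) - 112\right) = 98 \left(\left(4 - 64 - 8192\right) - 112\right) = 98 \left(-8252 - 112\right) = 98 \left(-8364\right) = -819672$)
$C = - \frac{8701}{2}$ ($C = -9 + \frac{8369 - 17052}{2} = -9 + \frac{1}{2} \left(-8683\right) = -9 - \frac{8683}{2} = - \frac{8701}{2} \approx -4350.5$)
$D + C = -819672 - \frac{8701}{2} = - \frac{1648045}{2}$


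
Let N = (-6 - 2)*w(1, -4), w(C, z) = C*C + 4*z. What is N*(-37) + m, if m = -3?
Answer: -4443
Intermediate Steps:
w(C, z) = C² + 4*z
N = 120 (N = (-6 - 2)*(1² + 4*(-4)) = -8*(1 - 16) = -8*(-15) = 120)
N*(-37) + m = 120*(-37) - 3 = -4440 - 3 = -4443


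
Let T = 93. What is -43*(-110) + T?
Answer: 4823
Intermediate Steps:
-43*(-110) + T = -43*(-110) + 93 = 4730 + 93 = 4823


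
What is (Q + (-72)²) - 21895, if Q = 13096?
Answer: -3615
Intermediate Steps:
(Q + (-72)²) - 21895 = (13096 + (-72)²) - 21895 = (13096 + 5184) - 21895 = 18280 - 21895 = -3615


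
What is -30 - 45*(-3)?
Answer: 105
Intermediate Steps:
-30 - 45*(-3) = -30 + 135 = 105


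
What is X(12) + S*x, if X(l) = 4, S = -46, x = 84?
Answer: -3860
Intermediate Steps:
X(12) + S*x = 4 - 46*84 = 4 - 3864 = -3860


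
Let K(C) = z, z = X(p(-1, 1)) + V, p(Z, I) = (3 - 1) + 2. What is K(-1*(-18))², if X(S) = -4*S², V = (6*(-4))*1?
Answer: 7744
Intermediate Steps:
V = -24 (V = -24*1 = -24)
p(Z, I) = 4 (p(Z, I) = 2 + 2 = 4)
z = -88 (z = -4*4² - 24 = -4*16 - 24 = -64 - 24 = -88)
K(C) = -88
K(-1*(-18))² = (-88)² = 7744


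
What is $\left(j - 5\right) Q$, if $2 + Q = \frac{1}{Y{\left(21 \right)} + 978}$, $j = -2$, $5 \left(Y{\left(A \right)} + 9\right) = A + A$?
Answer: $\frac{68383}{4887} \approx 13.993$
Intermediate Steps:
$Y{\left(A \right)} = -9 + \frac{2 A}{5}$ ($Y{\left(A \right)} = -9 + \frac{A + A}{5} = -9 + \frac{2 A}{5}$)
$Q = - \frac{9769}{4887}$ ($Q = -2 + \frac{1}{\left(-9 + \frac{2}{5} \cdot 21\right) + 978} = -2 + \frac{1}{\left(-9 + \frac{42}{5}\right) + 978} = -2 + \frac{1}{- \frac{3}{5} + 978} = -2 + \frac{1}{\frac{4887}{5}} = -2 + \frac{5}{4887} = - \frac{9769}{4887} \approx -1.999$)
$\left(j - 5\right) Q = \left(-2 - 5\right) \left(- \frac{9769}{4887}\right) = \left(-7\right) \left(- \frac{9769}{4887}\right) = \frac{68383}{4887}$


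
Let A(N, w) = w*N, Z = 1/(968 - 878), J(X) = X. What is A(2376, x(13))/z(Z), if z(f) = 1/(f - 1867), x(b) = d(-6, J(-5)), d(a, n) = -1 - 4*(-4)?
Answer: -66539484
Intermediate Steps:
Z = 1/90 ≈ 0.011111
d(a, n) = 15 (d(a, n) = -1 + 16 = 15)
x(b) = 15
A(N, w) = N*w
z(f) = 1/(-1867 + f)
A(2376, x(13))/z(Z) = (2376*15)/(1/(-1867 + 1/90)) = 35640/(1/(-168029/90)) = 35640/(-90/168029) = 35640*(-168029/90) = -66539484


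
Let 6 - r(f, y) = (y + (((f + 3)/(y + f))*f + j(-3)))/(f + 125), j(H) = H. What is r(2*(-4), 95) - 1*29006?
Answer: -295199044/10179 ≈ -29001.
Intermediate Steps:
r(f, y) = 6 - (-3 + y + f*(3 + f)/(f + y))/(125 + f) (r(f, y) = 6 - (y + (((f + 3)/(y + f))*f - 3))/(f + 125) = 6 - (y + (((3 + f)/(f + y))*f - 3))/(125 + f) = 6 - (y + (f*(3 + f)/(f + y) - 3))/(125 + f) = 6 - (y + (-3 + f*(3 + f)/(f + y)))/(125 + f) = 6 - (-3 + y + f*(3 + f)/(f + y))/(125 + f))
r(2*(-4), 95) - 1*29006 = (-1*95² + 5*(2*(-4))² + 750*(2*(-4)) + 753*95 + 5*(2*(-4))*95)/((2*(-4))² + 125*(2*(-4)) + 125*95 + (2*(-4))*95) - 1*29006 = (-1*9025 + 5*(-8)² + 750*(-8) + 71535 + 5*(-8)*95)/((-8)² + 125*(-8) + 11875 - 8*95) - 29006 = (-9025 + 5*64 - 6000 + 71535 - 3800)/(64 - 1000 + 11875 - 760) - 29006 = (-9025 + 320 - 6000 + 71535 - 3800)/10179 - 29006 = (1/10179)*53030 - 29006 = 53030/10179 - 29006 = -295199044/10179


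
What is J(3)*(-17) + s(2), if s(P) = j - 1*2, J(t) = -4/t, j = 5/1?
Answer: 77/3 ≈ 25.667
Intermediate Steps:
j = 5 (j = 5*1 = 5)
s(P) = 3 (s(P) = 5 - 1*2 = 5 - 2 = 3)
J(3)*(-17) + s(2) = -4/3*(-17) + 3 = 68/3 + 3 = 77/3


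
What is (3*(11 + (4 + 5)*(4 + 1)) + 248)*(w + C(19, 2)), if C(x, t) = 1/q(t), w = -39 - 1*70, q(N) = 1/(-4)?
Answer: -47008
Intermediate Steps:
q(N) = -¼
w = -109 (w = -39 - 70 = -109)
C(x, t) = -4 (C(x, t) = 1/(-¼) = -4)
(3*(11 + (4 + 5)*(4 + 1)) + 248)*(w + C(19, 2)) = (3*(11 + (4 + 5)*(4 + 1)) + 248)*(-109 - 4) = (3*(11 + 9*5) + 248)*(-113) = (3*(11 + 45) + 248)*(-113) = (3*56 + 248)*(-113) = (168 + 248)*(-113) = 416*(-113) = -47008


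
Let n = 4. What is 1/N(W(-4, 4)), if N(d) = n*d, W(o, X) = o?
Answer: -1/16 ≈ -0.062500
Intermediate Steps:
N(d) = 4*d
1/N(W(-4, 4)) = 1/(4*(-4)) = 1/(-16) = -1/16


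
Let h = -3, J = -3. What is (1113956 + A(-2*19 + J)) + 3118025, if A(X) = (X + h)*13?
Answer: 4231409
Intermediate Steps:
A(X) = -39 + 13*X (A(X) = (X - 3)*13 = (-3 + X)*13 = -39 + 13*X)
(1113956 + A(-2*19 + J)) + 3118025 = (1113956 + (-39 + 13*(-2*19 - 3))) + 3118025 = (1113956 + (-39 + 13*(-38 - 3))) + 3118025 = (1113956 + (-39 + 13*(-41))) + 3118025 = (1113956 + (-39 - 533)) + 3118025 = (1113956 - 572) + 3118025 = 1113384 + 3118025 = 4231409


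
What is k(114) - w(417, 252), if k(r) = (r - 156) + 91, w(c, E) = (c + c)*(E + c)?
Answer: -557897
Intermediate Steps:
w(c, E) = 2*c*(E + c) (w(c, E) = (2*c)*(E + c) = 2*c*(E + c))
k(r) = -65 + r (k(r) = (-156 + r) + 91 = -65 + r)
k(114) - w(417, 252) = (-65 + 114) - 2*417*(252 + 417) = 49 - 2*417*669 = 49 - 1*557946 = 49 - 557946 = -557897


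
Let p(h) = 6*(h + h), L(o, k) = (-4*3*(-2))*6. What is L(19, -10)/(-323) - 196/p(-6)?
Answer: 13235/5814 ≈ 2.2764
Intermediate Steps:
L(o, k) = 144 (L(o, k) = -12*(-2)*6 = 24*6 = 144)
p(h) = 12*h (p(h) = 6*(2*h) = 12*h)
L(19, -10)/(-323) - 196/p(-6) = 144/(-323) - 196/(12*(-6)) = 144*(-1/323) - 196/(-72) = -144/323 - 196*(-1/72) = -144/323 + 49/18 = 13235/5814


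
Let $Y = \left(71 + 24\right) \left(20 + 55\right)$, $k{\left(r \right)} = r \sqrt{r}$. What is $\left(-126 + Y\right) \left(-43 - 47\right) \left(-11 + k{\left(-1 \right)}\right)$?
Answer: $6929010 + 629910 i \approx 6.929 \cdot 10^{6} + 6.2991 \cdot 10^{5} i$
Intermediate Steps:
$k{\left(r \right)} = r^{\frac{3}{2}}$
$Y = 7125$ ($Y = 95 \cdot 75 = 7125$)
$\left(-126 + Y\right) \left(-43 - 47\right) \left(-11 + k{\left(-1 \right)}\right) = \left(-126 + 7125\right) \left(-43 - 47\right) \left(-11 + \left(-1\right)^{\frac{3}{2}}\right) = 6999 \left(- 90 \left(-11 - i\right)\right) = 6999 \left(990 + 90 i\right) = 6929010 + 629910 i$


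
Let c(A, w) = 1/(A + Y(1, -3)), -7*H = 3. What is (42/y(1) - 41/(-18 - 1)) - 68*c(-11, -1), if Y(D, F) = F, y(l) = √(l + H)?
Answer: 933/133 + 21*√7 ≈ 62.576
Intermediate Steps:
H = -3/7 (H = -⅐*3 = -3/7 ≈ -0.42857)
y(l) = √(-3/7 + l) (y(l) = √(l - 3/7) = √(-3/7 + l))
c(A, w) = 1/(-3 + A) (c(A, w) = 1/(A - 3) = 1/(-3 + A))
(42/y(1) - 41/(-18 - 1)) - 68*c(-11, -1) = (42/((√(-21 + 49*1)/7)) - 41/(-18 - 1)) - 68/(-3 - 11) = (42/((√(-21 + 49)/7)) - 41/(-19)) - 68/(-14) = (42/((√28/7)) - 41*(-1/19)) - 68*(-1/14) = (42/(((2*√7)/7)) + 41/19) + 34/7 = (42/((2*√7/7)) + 41/19) + 34/7 = (42*(√7/2) + 41/19) + 34/7 = (21*√7 + 41/19) + 34/7 = (41/19 + 21*√7) + 34/7 = 933/133 + 21*√7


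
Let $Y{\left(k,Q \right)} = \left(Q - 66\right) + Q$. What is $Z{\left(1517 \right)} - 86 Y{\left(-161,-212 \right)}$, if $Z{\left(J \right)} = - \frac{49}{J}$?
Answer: $\frac{63926331}{1517} \approx 42140.0$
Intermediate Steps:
$Y{\left(k,Q \right)} = -66 + 2 Q$ ($Y{\left(k,Q \right)} = \left(-66 + Q\right) + Q = -66 + 2 Q$)
$Z{\left(1517 \right)} - 86 Y{\left(-161,-212 \right)} = - \frac{49}{1517} - 86 \left(-66 + 2 \left(-212\right)\right) = \left(-49\right) \frac{1}{1517} - 86 \left(-66 - 424\right) = - \frac{49}{1517} - -42140 = - \frac{49}{1517} + 42140 = \frac{63926331}{1517}$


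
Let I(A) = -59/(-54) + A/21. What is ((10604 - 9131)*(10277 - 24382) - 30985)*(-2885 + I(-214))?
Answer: 11381462031425/189 ≈ 6.0219e+10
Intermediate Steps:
I(A) = 59/54 + A/21 (I(A) = -59*(-1/54) + A*(1/21) = 59/54 + A/21)
((10604 - 9131)*(10277 - 24382) - 30985)*(-2885 + I(-214)) = ((10604 - 9131)*(10277 - 24382) - 30985)*(-2885 + (59/54 + (1/21)*(-214))) = (1473*(-14105) - 30985)*(-2885 + (59/54 - 214/21)) = (-20776665 - 30985)*(-2885 - 3439/378) = -20807650*(-1093969/378) = 11381462031425/189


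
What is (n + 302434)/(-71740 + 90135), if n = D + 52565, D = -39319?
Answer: 63136/3679 ≈ 17.161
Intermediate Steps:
n = 13246 (n = -39319 + 52565 = 13246)
(n + 302434)/(-71740 + 90135) = (13246 + 302434)/(-71740 + 90135) = 315680/18395 = 315680*(1/18395) = 63136/3679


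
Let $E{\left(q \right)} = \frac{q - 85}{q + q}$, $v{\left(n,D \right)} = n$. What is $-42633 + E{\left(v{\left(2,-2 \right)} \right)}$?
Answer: $- \frac{170615}{4} \approx -42654.0$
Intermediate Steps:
$E{\left(q \right)} = \frac{-85 + q}{2 q}$
$-42633 + E{\left(v{\left(2,-2 \right)} \right)} = -42633 + \frac{-85 + 2}{2 \cdot 2} = -42633 + \frac{1}{2} \cdot \frac{1}{2} \left(-83\right) = -42633 - \frac{83}{4} = - \frac{170615}{4}$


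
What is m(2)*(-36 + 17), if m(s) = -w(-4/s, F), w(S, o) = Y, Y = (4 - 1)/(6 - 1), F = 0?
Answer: 57/5 ≈ 11.400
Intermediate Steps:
Y = 3/5 ≈ 0.60000
w(S, o) = 3/5
m(s) = -3/5 (m(s) = -1*3/5 = -3/5)
m(2)*(-36 + 17) = -3*(-36 + 17)/5 = -3/5*(-19) = 57/5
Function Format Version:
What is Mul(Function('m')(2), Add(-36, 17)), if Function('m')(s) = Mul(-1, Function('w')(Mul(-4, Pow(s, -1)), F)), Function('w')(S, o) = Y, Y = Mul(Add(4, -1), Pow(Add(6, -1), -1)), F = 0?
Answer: Rational(57, 5) ≈ 11.400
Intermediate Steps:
Y = Rational(3, 5) (Y = Mul(3, Pow(5, -1)) = Mul(3, Rational(1, 5)) = Rational(3, 5) ≈ 0.60000)
Function('w')(S, o) = Rational(3, 5)
Function('m')(s) = Rational(-3, 5) (Function('m')(s) = Mul(-1, Rational(3, 5)) = Rational(-3, 5))
Mul(Function('m')(2), Add(-36, 17)) = Mul(Rational(-3, 5), Add(-36, 17)) = Mul(Rational(-3, 5), -19) = Rational(57, 5)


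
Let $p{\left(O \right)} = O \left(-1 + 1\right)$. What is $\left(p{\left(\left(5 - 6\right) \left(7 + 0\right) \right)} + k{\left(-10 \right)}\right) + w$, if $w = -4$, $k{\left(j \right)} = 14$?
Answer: $10$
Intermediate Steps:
$p{\left(O \right)} = 0$ ($p{\left(O \right)} = O 0 = 0$)
$\left(p{\left(\left(5 - 6\right) \left(7 + 0\right) \right)} + k{\left(-10 \right)}\right) + w = \left(0 + 14\right) - 4 = 14 - 4 = 10$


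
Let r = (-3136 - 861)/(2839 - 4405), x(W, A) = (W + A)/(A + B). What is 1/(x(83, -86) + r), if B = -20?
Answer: 41499/107095 ≈ 0.38750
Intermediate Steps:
x(W, A) = (A + W)/(-20 + A) (x(W, A) = (W + A)/(A - 20) = (A + W)/(-20 + A))
r = 3997/1566 (r = -3997/(-1566) = -3997*(-1/1566) = 3997/1566 ≈ 2.5524)
1/(x(83, -86) + r) = 1/((-86 + 83)/(-20 - 86) + 3997/1566) = 1/(-3/(-106) + 3997/1566) = 1/(-1/106*(-3) + 3997/1566) = 1/(3/106 + 3997/1566) = 1/(107095/41499) = 41499/107095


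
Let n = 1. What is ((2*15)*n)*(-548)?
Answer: -16440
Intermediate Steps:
((2*15)*n)*(-548) = ((2*15)*1)*(-548) = (30*1)*(-548) = 30*(-548) = -16440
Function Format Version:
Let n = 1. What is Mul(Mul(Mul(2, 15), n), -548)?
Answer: -16440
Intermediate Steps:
Mul(Mul(Mul(2, 15), n), -548) = Mul(Mul(Mul(2, 15), 1), -548) = Mul(Mul(30, 1), -548) = Mul(30, -548) = -16440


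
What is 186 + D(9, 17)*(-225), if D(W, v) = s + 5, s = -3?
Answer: -264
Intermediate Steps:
D(W, v) = 2 (D(W, v) = -3 + 5 = 2)
186 + D(9, 17)*(-225) = 186 + 2*(-225) = 186 - 450 = -264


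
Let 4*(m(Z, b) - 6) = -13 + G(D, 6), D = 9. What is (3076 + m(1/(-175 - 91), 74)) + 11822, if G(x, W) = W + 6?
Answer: 59615/4 ≈ 14904.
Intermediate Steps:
G(x, W) = 6 + W
m(Z, b) = 23/4 (m(Z, b) = 6 + (-13 + (6 + 6))/4 = 6 + (-13 + 12)/4 = 6 + (¼)*(-1) = 6 - ¼ = 23/4)
(3076 + m(1/(-175 - 91), 74)) + 11822 = (3076 + 23/4) + 11822 = 12327/4 + 11822 = 59615/4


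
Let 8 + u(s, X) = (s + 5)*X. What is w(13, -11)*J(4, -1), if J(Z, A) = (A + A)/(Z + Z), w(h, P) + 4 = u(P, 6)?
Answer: 12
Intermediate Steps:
u(s, X) = -8 + X*(5 + s) (u(s, X) = -8 + (s + 5)*X = -8 + (5 + s)*X = -8 + X*(5 + s))
w(h, P) = 18 + 6*P (w(h, P) = -4 + (-8 + 5*6 + 6*P) = -4 + (-8 + 30 + 6*P) = -4 + (22 + 6*P) = 18 + 6*P)
J(Z, A) = A/Z (J(Z, A) = (2*A)/((2*Z)) = (2*A)*(1/(2*Z)) = A/Z)
w(13, -11)*J(4, -1) = (18 + 6*(-11))*(-1/4) = (18 - 66)*(-1*1/4) = -48*(-1/4) = 12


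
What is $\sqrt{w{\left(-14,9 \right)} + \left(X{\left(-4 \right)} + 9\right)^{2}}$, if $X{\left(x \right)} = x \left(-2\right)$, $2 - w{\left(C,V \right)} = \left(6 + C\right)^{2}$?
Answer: $\sqrt{227} \approx 15.067$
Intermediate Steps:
$w{\left(C,V \right)} = 2 - \left(6 + C\right)^{2}$
$X{\left(x \right)} = - 2 x$
$\sqrt{w{\left(-14,9 \right)} + \left(X{\left(-4 \right)} + 9\right)^{2}} = \sqrt{\left(2 - \left(6 - 14\right)^{2}\right) + \left(\left(-2\right) \left(-4\right) + 9\right)^{2}} = \sqrt{\left(2 - \left(-8\right)^{2}\right) + \left(8 + 9\right)^{2}} = \sqrt{\left(2 - 64\right) + 17^{2}} = \sqrt{\left(2 - 64\right) + 289} = \sqrt{-62 + 289} = \sqrt{227}$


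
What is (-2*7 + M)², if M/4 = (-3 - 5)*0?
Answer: 196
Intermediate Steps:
M = 0 (M = 4*((-3 - 5)*0) = 4*(-8*0) = 4*0 = 0)
(-2*7 + M)² = (-2*7 + 0)² = (-14 + 0)² = (-14)² = 196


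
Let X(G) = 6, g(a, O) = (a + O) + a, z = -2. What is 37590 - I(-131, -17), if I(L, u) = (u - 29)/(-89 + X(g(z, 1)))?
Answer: 3119924/83 ≈ 37589.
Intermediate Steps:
g(a, O) = O + 2*a (g(a, O) = (O + a) + a = O + 2*a)
I(L, u) = 29/83 - u/83 (I(L, u) = (u - 29)/(-89 + 6) = (-29 + u)/(-83) = (-29 + u)*(-1/83) = 29/83 - u/83)
37590 - I(-131, -17) = 37590 - (29/83 - 1/83*(-17)) = 37590 - (29/83 + 17/83) = 37590 - 1*46/83 = 37590 - 46/83 = 3119924/83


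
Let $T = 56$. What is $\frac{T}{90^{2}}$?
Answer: $\frac{14}{2025} \approx 0.0069136$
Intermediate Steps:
$\frac{T}{90^{2}} = \frac{1}{90^{2}} \cdot 56 = \frac{1}{8100} \cdot 56 = \frac{14}{2025}$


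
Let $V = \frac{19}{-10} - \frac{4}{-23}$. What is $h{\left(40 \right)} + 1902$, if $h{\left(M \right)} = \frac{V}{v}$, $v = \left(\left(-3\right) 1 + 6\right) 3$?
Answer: $\frac{3936743}{2070} \approx 1901.8$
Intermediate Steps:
$V = - \frac{397}{230}$ ($V = 19 \left(- \frac{1}{10}\right) - - \frac{4}{23} = - \frac{19}{10} + \frac{4}{23} = - \frac{397}{230} \approx -1.7261$)
$v = 9$ ($v = \left(-3 + 6\right) 3 = 3 \cdot 3 = 9$)
$h{\left(M \right)} = - \frac{397}{2070}$ ($h{\left(M \right)} = - \frac{397}{230 \cdot 9} = \left(- \frac{397}{230}\right) \frac{1}{9} = - \frac{397}{2070}$)
$h{\left(40 \right)} + 1902 = - \frac{397}{2070} + 1902 = \frac{3936743}{2070}$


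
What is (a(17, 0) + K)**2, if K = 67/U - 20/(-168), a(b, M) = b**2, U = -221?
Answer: 7186629662521/86155524 ≈ 83415.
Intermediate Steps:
K = -1709/9282 (K = 67/(-221) - 20/(-168) = 67*(-1/221) - 20*(-1/168) = -67/221 + 5/42 = -1709/9282 ≈ -0.18412)
(a(17, 0) + K)**2 = (17**2 - 1709/9282)**2 = (289 - 1709/9282)**2 = (2680789/9282)**2 = 7186629662521/86155524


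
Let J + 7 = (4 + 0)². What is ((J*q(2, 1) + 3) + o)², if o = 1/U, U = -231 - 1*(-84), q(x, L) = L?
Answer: 3108169/21609 ≈ 143.84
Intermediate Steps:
J = 9 (J = -7 + (4 + 0)² = -7 + 4² = -7 + 16 = 9)
U = -147 (U = -231 + 84 = -147)
o = -1/147 (o = 1/(-147) = -1/147 ≈ -0.0068027)
((J*q(2, 1) + 3) + o)² = ((9*1 + 3) - 1/147)² = ((9 + 3) - 1/147)² = (12 - 1/147)² = (1763/147)² = 3108169/21609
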